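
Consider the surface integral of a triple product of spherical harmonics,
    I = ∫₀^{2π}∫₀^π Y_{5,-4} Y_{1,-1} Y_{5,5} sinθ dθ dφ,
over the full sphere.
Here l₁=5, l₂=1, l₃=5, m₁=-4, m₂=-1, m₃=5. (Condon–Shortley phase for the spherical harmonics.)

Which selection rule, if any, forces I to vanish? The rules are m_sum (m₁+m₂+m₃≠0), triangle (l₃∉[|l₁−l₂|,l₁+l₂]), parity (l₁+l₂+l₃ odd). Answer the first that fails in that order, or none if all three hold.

m₁+m₂+m₃ = -4 − 1 + 5 = 0  ✓
triangle: |5−1|=4 ≤ l₃=5 ≤ 5+1=6  ✓
parity: l₁+l₂+l₃ = 11 is odd  ✗

parity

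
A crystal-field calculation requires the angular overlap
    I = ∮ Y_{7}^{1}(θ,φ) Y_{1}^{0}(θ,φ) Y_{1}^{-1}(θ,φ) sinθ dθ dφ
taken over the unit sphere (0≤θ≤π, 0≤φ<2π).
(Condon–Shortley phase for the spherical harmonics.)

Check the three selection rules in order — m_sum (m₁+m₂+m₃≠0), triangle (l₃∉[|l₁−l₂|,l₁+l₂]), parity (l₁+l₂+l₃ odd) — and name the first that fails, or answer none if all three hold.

m₁+m₂+m₃ = 1 + 0 − 1 = 0  ✓
triangle: |7−1|=6 ≤ l₃=1 ≤ 7+1=8  ✗
parity: l₁+l₂+l₃ = 9 is odd

triangle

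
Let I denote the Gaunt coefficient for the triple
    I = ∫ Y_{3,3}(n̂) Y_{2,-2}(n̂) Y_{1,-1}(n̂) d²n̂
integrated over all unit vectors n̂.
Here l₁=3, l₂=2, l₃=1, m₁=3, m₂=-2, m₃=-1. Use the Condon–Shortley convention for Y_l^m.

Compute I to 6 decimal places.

-0.319865

Checks pass: Σm=0; 6 even; l₃=1∈[1,5].
(2·3+1)(2·2+1)(2·1+1) = 105
Δ: 4! 2! 0! / 7! → 1/105
sum: t=2:+1/4 = 1/4
3j²(3 2 1; 0 0 0) = Δ·Π!·Σ² = 3/35  (sign -1)
sum: t=0:+1/48 = 1/48
3j²(3 2 1; 3 -2 -1) = Δ·Π!·Σ² = 1/7  (sign +1)
combine: 4πI² = 105·3/35·1/7 = 9/7
take √, sign -1: I = -0.31986543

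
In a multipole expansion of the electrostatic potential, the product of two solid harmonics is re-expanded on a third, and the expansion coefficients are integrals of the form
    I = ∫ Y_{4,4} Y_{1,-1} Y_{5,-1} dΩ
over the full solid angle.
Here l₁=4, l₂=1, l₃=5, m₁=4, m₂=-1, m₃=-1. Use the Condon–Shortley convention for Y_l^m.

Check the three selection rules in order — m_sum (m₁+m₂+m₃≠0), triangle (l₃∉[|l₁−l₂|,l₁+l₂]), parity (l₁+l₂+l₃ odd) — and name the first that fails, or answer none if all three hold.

azimuthal sum: 4 − 1 − 1 = 2  ✗
3 ≤ 5 ≤ 5 (triangle on l)
L = 4 + 1 + 5 = 10 (even)

m_sum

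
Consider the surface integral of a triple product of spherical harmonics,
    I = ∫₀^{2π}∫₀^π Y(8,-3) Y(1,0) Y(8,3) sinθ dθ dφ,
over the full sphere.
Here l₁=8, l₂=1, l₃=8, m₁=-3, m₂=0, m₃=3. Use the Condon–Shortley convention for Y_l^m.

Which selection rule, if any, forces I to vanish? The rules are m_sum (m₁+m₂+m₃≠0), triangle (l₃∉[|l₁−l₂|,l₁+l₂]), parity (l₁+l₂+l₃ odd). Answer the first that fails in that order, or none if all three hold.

parity

Σmᵢ = 0  ✓
l₃∈[|l₁−l₂|,l₁+l₂]=[7,9], have l₃=8  ✓
Σlᵢ = 17 ⇒ odd  ✗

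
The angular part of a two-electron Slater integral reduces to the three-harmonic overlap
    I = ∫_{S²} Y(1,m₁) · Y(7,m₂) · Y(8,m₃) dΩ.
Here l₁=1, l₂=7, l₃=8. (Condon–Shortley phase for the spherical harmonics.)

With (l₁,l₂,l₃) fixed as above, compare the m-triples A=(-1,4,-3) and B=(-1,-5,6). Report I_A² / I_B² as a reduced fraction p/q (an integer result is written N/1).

l's match ⇒ only the (l;m) 3-j factors differ between A and B.
A: triangle coeff Δ(1,7,8) = 1/2040; Σ_t [0,0]: t=0:+1/479001600 = 1/479001600; (3j)²=1/204 [(1 7 8; -1 4 -3)], sign=-1
B: triangle coeff Δ(1,7,8) = 1/2040; Σ_t [0,0]: t=0:+1/1916006400 = 1/1916006400; (3j)²=91/2040 [(1 7 8; -1 -5 6)], sign=+1
I_A²/I_B² = (1/204)/(91/2040) = 10/91

10/91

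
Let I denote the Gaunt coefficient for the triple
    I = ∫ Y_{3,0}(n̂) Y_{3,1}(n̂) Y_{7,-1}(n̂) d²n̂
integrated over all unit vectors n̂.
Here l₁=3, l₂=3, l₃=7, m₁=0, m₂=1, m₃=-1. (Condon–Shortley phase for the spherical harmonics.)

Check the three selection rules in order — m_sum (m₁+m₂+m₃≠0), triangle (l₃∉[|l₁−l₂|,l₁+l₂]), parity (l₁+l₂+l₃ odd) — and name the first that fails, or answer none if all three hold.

azimuthal sum: 0 + 1 − 1 = 0  ✓
0 ≤ 7 ≤ 6 (triangle on l)  ✗
L = 3 + 3 + 7 = 13 (odd)

triangle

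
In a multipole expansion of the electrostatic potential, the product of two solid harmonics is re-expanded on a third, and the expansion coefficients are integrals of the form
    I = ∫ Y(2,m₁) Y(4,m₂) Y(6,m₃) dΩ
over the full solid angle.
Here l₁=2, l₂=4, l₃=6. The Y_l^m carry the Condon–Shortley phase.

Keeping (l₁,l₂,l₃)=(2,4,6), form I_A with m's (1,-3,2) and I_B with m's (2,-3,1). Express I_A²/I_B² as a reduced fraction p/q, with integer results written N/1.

32/5

l's match ⇒ only the (l;m) 3-j factors differ between A and B.
A: triangle coeff Δ(2,4,6) = 1/6435; Σ_t [0,0]: t=0:+1/30240 = 1/30240; (3j)²=32/6435 [(2 4 6; 1 -3 2)], sign=+1
B: triangle coeff Δ(2,4,6) = 1/6435; Σ_t [0,0]: t=0:+1/120960 = 1/120960; (3j)²=1/1287 [(2 4 6; 2 -3 1)], sign=-1
I_A²/I_B² = (32/6435)/(1/1287) = 32/5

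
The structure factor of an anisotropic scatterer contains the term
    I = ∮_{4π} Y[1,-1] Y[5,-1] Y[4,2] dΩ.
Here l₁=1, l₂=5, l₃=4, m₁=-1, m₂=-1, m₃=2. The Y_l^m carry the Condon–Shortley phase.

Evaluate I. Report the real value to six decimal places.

Checks pass: Σm=0; 10 even; l₃=4∈[4,6].
(2·1+1)(2·5+1)(2·4+1) = 297
Δ: 2! 0! 8! / 11! → 1/495
sum: t=1:−1/576 = -1/576
3j²(1 5 4; 0 0 0) = Δ·Π!·Σ² = 5/99  (sign -1)
sum: t=2:+1/2880 = 1/2880
3j²(1 5 4; -1 -1 2) = Δ·Π!·Σ² = 2/165  (sign +1)
combine: 4πI² = 297·5/99·2/165 = 2/11
take √, sign -1: I = -0.12028562

-0.120286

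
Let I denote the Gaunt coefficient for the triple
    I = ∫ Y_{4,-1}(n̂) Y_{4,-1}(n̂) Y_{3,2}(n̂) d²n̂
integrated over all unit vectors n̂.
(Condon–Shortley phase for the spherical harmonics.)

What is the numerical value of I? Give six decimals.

Σlᵢ=11 odd — θ-integrand is odd under cosθ→−cosθ; I=0

0.000000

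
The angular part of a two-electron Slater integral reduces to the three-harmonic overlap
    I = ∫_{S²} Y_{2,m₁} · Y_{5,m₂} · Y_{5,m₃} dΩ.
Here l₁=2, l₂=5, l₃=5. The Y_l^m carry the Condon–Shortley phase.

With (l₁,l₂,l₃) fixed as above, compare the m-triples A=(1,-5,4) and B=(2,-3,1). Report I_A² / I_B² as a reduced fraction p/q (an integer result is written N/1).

Shared (l₁,l₂,l₃)=(2,5,5): N and (l;000)² cancel in I_A²/I_B².
A: Δ = 2!·2!·8!/13! = 1/38610; Racah Σ t=0..0: t=0:+1/80640 = 1/80640; ⇒ 3j(2 5 5; 1 -5 4)² = 9/286, sgn -1
B: Δ = 2!·2!·8!/13! = 1/38610; Racah Σ t=0..0: t=0:+1/5760 = 1/5760; ⇒ 3j(2 5 5; 2 -3 1)² = 56/2145, sgn +1
I_A²/I_B² = (9/286)/(56/2145) = 135/112

135/112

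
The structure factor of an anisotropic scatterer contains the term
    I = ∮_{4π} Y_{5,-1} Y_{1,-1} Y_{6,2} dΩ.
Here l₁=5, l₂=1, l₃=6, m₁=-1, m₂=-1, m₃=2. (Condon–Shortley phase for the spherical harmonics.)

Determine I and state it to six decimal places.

0.216205

Rules hold: Σm=0, L=12 even, 4≤6≤6.
N = 11·3·13 = 429
Δ = 0!·10!·2!/13! = 1/858
Racah Σ t=0..0: t=0:+1/14400 = 1/14400
⇒ 3j(5 1 6; 0 0 0)² = 6/143, sgn +1
Racah Σ t=0..0: t=0:+1/34560 = 1/34560
⇒ 3j(5 1 6; -1 -1 2)² = 14/429, sgn +1
4πI² = N·(3j₀)²·(3jₘ)² = 84/143
I = +1·√(0.587413/4π) = 0.21620548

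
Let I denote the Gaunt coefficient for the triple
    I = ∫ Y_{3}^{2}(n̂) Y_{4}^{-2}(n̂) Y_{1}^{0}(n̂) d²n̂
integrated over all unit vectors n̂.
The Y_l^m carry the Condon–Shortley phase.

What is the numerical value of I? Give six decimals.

m-sum 0 ✓  L=8 even ✓  1≤1≤7 ✓
Π(2lᵢ+1) = 7×9×3 = 189
triangle coeff Δ(3,4,1) = 1/252
Σ_t [3,3]: t=3:−1/36 = -1/36
(3j)²=4/63 [(3 4 1; 0 0 0)], sign=+1
Σ_t [1,1]: t=1:−1/120 = -1/120
(3j)²=1/21 [(3 4 1; 2 -2 0)], sign=+1
⇒ 4πI² = 4/7
I = (+1)√(4/7/(4π)) = 0.21324362

0.213244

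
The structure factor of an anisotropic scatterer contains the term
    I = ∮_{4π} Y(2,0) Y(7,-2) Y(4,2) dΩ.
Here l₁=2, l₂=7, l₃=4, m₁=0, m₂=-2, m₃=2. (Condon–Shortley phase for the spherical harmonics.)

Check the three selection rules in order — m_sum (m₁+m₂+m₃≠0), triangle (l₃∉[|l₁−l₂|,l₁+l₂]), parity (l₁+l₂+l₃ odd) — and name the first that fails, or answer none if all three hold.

Σmᵢ = 0  ✓
l₃∈[|l₁−l₂|,l₁+l₂]=[5,9], have l₃=4  ✗
Σlᵢ = 13 ⇒ odd

triangle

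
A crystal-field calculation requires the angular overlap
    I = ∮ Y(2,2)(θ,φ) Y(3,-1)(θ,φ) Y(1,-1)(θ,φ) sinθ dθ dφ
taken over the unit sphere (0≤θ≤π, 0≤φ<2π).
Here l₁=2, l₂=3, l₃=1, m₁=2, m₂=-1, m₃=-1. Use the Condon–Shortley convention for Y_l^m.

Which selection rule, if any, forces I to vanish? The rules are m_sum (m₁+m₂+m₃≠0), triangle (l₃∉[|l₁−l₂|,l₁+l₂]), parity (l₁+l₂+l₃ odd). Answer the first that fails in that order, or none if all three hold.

Σmᵢ = 0  ✓
l₃∈[|l₁−l₂|,l₁+l₂]=[1,5], have l₃=1  ✓
Σlᵢ = 6 ⇒ even  ✓

none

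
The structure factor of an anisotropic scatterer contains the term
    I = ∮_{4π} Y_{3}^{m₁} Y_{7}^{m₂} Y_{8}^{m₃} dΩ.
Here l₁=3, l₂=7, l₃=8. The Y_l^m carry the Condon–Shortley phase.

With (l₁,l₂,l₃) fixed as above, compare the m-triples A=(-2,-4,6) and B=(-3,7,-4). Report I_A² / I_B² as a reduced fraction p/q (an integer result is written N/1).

49/1

l's match ⇒ only the (l;m) 3-j factors differ between A and B.
A: triangle coeff Δ(3,7,8) = 1/5290740; Σ_t [1,2]: t=1:−1/174182400 t=2:+1/479001600 = -1/273715200; (3j)²=49/3876 [(3 7 8; -2 -4 6)], sign=-1
B: triangle coeff Δ(3,7,8) = 1/5290740; Σ_t [2,2]: t=2:+1/22992076800 = 1/22992076800; (3j)²=1/3876 [(3 7 8; -3 7 -4)], sign=+1
I_A²/I_B² = (49/3876)/(1/3876) = 49/1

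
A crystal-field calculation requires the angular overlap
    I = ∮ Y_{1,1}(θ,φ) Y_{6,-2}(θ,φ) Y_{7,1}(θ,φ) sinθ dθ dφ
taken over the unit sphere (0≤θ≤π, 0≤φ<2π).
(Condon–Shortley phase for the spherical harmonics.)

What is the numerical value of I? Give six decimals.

m-sum 0 ✓  L=14 even ✓  5≤7≤7 ✓
Π(2lᵢ+1) = 3×13×15 = 585
triangle coeff Δ(1,6,7) = 1/1365
Σ_t [0,0]: t=0:+1/518400 = 1/518400
(3j)²=7/195 [(1 6 7; 0 0 0)], sign=-1
Σ_t [0,0]: t=0:+1/1935360 = 1/1935360
(3j)²=1/91 [(1 6 7; 1 -2 1)], sign=+1
⇒ 4πI² = 3/13
I = (-1)√(3/13/(4π)) = -0.13551395

-0.135514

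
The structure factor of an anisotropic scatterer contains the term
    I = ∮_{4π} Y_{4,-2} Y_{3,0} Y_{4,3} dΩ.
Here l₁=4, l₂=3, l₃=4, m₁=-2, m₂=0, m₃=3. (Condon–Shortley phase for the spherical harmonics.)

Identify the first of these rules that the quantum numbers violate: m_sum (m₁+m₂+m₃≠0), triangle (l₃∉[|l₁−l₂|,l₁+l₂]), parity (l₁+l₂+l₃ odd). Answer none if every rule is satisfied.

m_sum

azimuthal sum: -2 + 0 + 3 = 1  ✗
1 ≤ 4 ≤ 7 (triangle on l)
L = 4 + 3 + 4 = 11 (odd)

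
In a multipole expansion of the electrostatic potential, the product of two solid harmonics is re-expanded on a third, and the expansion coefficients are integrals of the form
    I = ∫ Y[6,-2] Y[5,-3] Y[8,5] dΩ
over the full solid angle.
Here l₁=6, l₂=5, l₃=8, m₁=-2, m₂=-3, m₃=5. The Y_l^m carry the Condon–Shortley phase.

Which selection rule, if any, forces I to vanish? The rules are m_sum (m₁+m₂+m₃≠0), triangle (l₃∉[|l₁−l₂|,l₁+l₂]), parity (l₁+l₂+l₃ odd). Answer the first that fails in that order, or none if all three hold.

parity

azimuthal sum: -2 − 3 + 5 = 0  ✓
1 ≤ 8 ≤ 11 (triangle on l)  ✓
L = 6 + 5 + 8 = 19 (odd)  ✗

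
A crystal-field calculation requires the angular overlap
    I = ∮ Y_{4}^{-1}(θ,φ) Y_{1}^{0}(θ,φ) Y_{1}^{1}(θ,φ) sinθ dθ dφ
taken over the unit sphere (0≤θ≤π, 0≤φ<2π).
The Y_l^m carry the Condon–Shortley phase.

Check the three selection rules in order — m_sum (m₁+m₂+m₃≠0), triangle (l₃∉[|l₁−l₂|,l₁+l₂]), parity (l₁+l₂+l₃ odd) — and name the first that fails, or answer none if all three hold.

triangle

m₁+m₂+m₃ = -1 + 0 + 1 = 0  ✓
triangle: |4−1|=3 ≤ l₃=1 ≤ 4+1=5  ✗
parity: l₁+l₂+l₃ = 6 is even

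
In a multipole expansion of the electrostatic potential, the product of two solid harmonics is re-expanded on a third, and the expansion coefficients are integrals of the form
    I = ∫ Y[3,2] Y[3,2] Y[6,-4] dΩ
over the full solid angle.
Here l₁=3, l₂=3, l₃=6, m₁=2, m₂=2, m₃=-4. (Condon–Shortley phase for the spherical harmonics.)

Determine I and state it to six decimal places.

0.266131

m-sum 0 ✓  L=12 even ✓  0≤6≤6 ✓
Π(2lᵢ+1) = 7×7×13 = 637
triangle coeff Δ(3,3,6) = 1/12012
Σ_t [0,0]: t=0:+1/1296 = 1/1296
(3j)²=100/3003 [(3 3 6; 0 0 0)], sign=+1
Σ_t [0,0]: t=0:+1/14400 = 1/14400
(3j)²=6/143 [(3 3 6; 2 2 -4)], sign=+1
⇒ 4πI² = 1400/1573
I = (+1)√(1400/1573/(4π)) = 0.26613055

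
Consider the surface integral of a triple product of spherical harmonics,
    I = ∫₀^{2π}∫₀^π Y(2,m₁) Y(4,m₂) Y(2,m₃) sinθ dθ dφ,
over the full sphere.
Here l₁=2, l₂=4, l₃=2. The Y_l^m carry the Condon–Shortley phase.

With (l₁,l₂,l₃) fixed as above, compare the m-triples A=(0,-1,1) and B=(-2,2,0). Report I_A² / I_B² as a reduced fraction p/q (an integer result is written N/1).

2/1

l's match ⇒ only the (l;m) 3-j factors differ between A and B.
A: triangle coeff Δ(2,4,2) = 1/630; Σ_t [2,2]: t=2:+1/24 = 1/24; (3j)²=1/21 [(2 4 2; 0 -1 1)], sign=-1
B: triangle coeff Δ(2,4,2) = 1/630; Σ_t [4,4]: t=4:+1/96 = 1/96; (3j)²=1/42 [(2 4 2; -2 2 0)], sign=+1
I_A²/I_B² = (1/21)/(1/42) = 2/1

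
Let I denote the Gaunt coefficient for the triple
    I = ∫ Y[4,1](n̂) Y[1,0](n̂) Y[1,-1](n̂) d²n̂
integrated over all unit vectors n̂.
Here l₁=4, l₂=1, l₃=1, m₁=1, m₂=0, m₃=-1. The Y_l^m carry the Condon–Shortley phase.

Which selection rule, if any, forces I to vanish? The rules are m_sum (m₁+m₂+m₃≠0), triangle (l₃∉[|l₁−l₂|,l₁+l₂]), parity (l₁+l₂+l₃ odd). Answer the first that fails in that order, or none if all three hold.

azimuthal sum: 1 + 0 − 1 = 0  ✓
3 ≤ 1 ≤ 5 (triangle on l)  ✗
L = 4 + 1 + 1 = 6 (even)

triangle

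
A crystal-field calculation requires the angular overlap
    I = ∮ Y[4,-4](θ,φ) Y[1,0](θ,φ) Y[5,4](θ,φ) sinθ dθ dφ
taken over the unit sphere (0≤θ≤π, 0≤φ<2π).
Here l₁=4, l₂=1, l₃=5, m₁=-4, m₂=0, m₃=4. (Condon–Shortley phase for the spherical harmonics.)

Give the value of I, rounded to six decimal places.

Checks pass: Σm=0; 10 even; l₃=5∈[3,5].
(2·4+1)(2·1+1)(2·5+1) = 297
Δ: 0! 8! 2! / 11! → 1/495
sum: t=0:+1/576 = 1/576
3j²(4 1 5; 0 0 0) = Δ·Π!·Σ² = 5/99  (sign -1)
sum: t=0:+1/40320 = 1/40320
3j²(4 1 5; -4 0 4) = Δ·Π!·Σ² = 1/55  (sign -1)
combine: 4πI² = 297·5/99·1/55 = 3/11
take √, sign +1: I = 0.14731920

0.147319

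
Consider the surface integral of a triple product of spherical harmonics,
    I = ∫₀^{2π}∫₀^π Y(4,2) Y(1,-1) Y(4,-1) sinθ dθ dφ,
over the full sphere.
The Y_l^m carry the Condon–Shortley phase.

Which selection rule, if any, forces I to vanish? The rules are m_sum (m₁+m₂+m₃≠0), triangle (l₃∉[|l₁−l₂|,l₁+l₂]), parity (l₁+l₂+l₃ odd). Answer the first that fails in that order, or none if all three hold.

parity

Σmᵢ = 0  ✓
l₃∈[|l₁−l₂|,l₁+l₂]=[3,5], have l₃=4  ✓
Σlᵢ = 9 ⇒ odd  ✗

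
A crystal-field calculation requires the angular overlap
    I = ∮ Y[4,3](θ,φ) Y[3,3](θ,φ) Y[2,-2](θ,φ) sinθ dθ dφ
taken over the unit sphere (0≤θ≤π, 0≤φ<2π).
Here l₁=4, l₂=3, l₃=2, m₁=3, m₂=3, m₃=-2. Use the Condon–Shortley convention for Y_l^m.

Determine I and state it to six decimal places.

0.000000

Σmᵢ = 4 ≠ 0, so the φ-integral vanishes; I = 0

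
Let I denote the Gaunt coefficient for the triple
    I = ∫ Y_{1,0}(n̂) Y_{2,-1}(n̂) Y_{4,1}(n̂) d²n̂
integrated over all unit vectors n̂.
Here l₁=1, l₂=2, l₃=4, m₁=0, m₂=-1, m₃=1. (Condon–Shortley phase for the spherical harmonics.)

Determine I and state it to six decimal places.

0.000000

triangle: need 1≤l₃≤3, have 4; I=0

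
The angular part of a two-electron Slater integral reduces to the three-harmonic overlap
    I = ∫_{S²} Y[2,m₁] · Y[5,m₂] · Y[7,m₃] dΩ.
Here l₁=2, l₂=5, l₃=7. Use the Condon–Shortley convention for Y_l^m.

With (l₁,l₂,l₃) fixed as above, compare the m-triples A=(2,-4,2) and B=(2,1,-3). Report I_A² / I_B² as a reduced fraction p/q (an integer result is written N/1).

l's match ⇒ only the (l;m) 3-j factors differ between A and B.
A: triangle coeff Δ(2,5,7) = 1/15015; Σ_t [0,0]: t=0:+1/8709120 = 1/8709120; (3j)²=1/3003 [(2 5 7; 2 -4 2)], sign=-1
B: triangle coeff Δ(2,5,7) = 1/15015; Σ_t [0,0]: t=0:+1/414720 = 1/414720; (3j)²=2/143 [(2 5 7; 2 1 -3)], sign=+1
I_A²/I_B² = (1/3003)/(2/143) = 1/42

1/42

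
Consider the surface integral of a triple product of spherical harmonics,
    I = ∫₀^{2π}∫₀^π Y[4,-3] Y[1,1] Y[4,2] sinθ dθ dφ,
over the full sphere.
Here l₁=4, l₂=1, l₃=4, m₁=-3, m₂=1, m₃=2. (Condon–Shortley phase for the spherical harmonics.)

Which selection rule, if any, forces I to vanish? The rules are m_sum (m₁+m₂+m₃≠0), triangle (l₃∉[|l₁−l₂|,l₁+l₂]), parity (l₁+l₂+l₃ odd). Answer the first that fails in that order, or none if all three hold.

parity

m₁+m₂+m₃ = -3 + 1 + 2 = 0  ✓
triangle: |4−1|=3 ≤ l₃=4 ≤ 4+1=5  ✓
parity: l₁+l₂+l₃ = 9 is odd  ✗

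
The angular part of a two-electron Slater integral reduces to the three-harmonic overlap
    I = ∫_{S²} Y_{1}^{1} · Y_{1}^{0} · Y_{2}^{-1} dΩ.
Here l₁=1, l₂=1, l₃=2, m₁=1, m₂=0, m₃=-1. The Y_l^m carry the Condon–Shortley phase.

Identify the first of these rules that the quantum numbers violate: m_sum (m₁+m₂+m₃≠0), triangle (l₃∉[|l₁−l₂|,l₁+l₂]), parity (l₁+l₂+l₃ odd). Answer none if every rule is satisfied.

azimuthal sum: 1 + 0 − 1 = 0  ✓
0 ≤ 2 ≤ 2 (triangle on l)  ✓
L = 1 + 1 + 2 = 4 (even)  ✓

none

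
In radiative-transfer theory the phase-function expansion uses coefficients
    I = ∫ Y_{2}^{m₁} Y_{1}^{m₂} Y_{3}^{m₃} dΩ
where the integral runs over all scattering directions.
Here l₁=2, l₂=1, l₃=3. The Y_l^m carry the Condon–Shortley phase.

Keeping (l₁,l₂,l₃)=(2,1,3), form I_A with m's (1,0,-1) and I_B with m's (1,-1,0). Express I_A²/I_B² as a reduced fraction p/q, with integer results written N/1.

Same 2,1,3: normalisation and zero-m 3j drop out of the ratio.
A: Δ: 0! 4! 2! / 7! → 1/105; sum: t=0:+1/6 = 1/6; 3j²(2 1 3; 1 0 -1) = Δ·Π!·Σ² = 8/105  (sign +1)
B: Δ: 0! 4! 2! / 7! → 1/105; sum: t=0:+1/12 = 1/12; 3j²(2 1 3; 1 -1 0) = Δ·Π!·Σ² = 1/35  (sign -1)
I_A²/I_B² = (8/105)/(1/35) = 8/3

8/3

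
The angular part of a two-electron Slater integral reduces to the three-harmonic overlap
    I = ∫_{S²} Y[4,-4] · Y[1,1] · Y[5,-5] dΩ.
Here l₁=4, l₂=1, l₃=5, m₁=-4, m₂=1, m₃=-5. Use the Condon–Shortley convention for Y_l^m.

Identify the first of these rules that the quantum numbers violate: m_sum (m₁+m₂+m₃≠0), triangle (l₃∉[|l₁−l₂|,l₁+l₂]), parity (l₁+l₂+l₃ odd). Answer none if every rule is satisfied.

m_sum

Σmᵢ = -8  ✗
l₃∈[|l₁−l₂|,l₁+l₂]=[3,5], have l₃=5
Σlᵢ = 10 ⇒ even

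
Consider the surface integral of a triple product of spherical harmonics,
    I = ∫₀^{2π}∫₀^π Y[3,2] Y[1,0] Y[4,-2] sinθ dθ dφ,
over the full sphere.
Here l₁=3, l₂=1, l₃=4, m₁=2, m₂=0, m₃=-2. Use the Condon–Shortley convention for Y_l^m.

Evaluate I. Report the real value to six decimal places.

Checks pass: Σm=0; 8 even; l₃=4∈[2,4].
(2·3+1)(2·1+1)(2·4+1) = 189
Δ: 0! 6! 2! / 9! → 1/252
sum: t=0:+1/36 = 1/36
3j²(3 1 4; 0 0 0) = Δ·Π!·Σ² = 4/63  (sign +1)
sum: t=0:+1/120 = 1/120
3j²(3 1 4; 2 0 -2) = Δ·Π!·Σ² = 1/21  (sign +1)
combine: 4πI² = 189·4/63·1/21 = 4/7
take √, sign +1: I = 0.21324362

0.213244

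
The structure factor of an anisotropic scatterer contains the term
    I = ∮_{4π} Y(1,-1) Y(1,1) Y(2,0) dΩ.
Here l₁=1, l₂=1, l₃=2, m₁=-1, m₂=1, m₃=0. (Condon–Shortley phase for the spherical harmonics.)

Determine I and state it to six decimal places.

m-sum 0 ✓  L=4 even ✓  0≤2≤2 ✓
Π(2lᵢ+1) = 3×3×5 = 45
triangle coeff Δ(1,1,2) = 1/30
Σ_t [0,0]: t=0:+1/1 = 1/1
(3j)²=2/15 [(1 1 2; 0 0 0)], sign=+1
Σ_t [0,0]: t=0:+1/4 = 1/4
(3j)²=1/30 [(1 1 2; -1 1 0)], sign=+1
⇒ 4πI² = 1/5
I = (+1)√(1/5/(4π)) = 0.12615663

0.126157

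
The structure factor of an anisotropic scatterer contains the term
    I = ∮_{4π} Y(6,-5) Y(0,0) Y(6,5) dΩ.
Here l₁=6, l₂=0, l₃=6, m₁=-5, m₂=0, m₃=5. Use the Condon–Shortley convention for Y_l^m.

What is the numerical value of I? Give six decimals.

-0.282095

Rules hold: Σm=0, L=12 even, 6≤6≤6.
N = 13·1·13 = 169
Δ = 0!·12!·0!/13! = 1/13
Racah Σ t=0..0: t=0:+1/518400 = 1/518400
⇒ 3j(6 0 6; 0 0 0)² = 1/13, sgn +1
Racah Σ t=0..0: t=0:+1/39916800 = 1/39916800
⇒ 3j(6 0 6; -5 0 5)² = 1/13, sgn -1
4πI² = N·(3j₀)²·(3jₘ)² = 1/1
I = -1·√(1/4π) = -0.28209479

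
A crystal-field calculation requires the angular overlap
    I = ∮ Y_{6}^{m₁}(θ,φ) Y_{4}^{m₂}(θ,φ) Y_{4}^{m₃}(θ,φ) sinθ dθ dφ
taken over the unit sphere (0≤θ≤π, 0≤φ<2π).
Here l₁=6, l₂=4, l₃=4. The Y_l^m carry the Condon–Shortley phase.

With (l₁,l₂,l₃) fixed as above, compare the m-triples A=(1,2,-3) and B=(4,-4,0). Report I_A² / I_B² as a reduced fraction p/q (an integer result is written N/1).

169/240

Same 6,4,4: normalisation and zero-m 3j drop out of the ratio.
A: Δ: 6! 6! 2! / 15! → 1/1261260; sum: t=4:+1/11520 t=5:−1/86400 = 13/172800; 3j²(6 4 4; 1 2 -3) = Δ·Π!·Σ² = 13/660  (sign -1)
B: Δ: 6! 6! 2! / 15! → 1/1261260; sum: t=0:+1/69120 = 1/69120; 3j²(6 4 4; 4 -4 0) = Δ·Π!·Σ² = 4/143  (sign +1)
I_A²/I_B² = (13/660)/(4/143) = 169/240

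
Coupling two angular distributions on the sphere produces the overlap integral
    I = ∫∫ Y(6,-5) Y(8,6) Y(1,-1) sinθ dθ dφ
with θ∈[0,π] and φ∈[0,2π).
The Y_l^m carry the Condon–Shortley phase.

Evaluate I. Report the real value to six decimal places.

l₃=1 ∉ [2,14] — triangle fails ⇒ I = 0

0.000000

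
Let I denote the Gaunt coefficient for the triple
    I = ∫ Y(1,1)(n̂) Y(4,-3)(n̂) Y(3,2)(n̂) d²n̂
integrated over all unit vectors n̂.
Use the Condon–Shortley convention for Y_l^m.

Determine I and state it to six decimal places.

-0.282095

Checks pass: Σm=0; 8 even; l₃=3∈[3,5].
(2·1+1)(2·4+1)(2·3+1) = 189
Δ: 2! 0! 6! / 9! → 1/252
sum: t=1:−1/36 = -1/36
3j²(1 4 3; 0 0 0) = Δ·Π!·Σ² = 4/63  (sign +1)
sum: t=0:+1/240 = 1/240
3j²(1 4 3; 1 -3 2) = Δ·Π!·Σ² = 1/12  (sign -1)
combine: 4πI² = 189·4/63·1/12 = 1/1
take √, sign -1: I = -0.28209479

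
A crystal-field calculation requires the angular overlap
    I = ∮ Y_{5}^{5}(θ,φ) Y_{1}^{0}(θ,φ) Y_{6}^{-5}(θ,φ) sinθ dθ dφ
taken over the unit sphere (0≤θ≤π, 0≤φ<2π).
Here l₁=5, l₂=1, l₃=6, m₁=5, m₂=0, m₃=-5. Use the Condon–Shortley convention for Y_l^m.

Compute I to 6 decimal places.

Checks pass: Σm=0; 12 even; l₃=6∈[4,6].
(2·5+1)(2·1+1)(2·6+1) = 429
Δ: 0! 10! 2! / 13! → 1/858
sum: t=0:+1/14400 = 1/14400
3j²(5 1 6; 0 0 0) = Δ·Π!·Σ² = 6/143  (sign +1)
sum: t=0:+1/3628800 = 1/3628800
3j²(5 1 6; 5 0 -5) = Δ·Π!·Σ² = 1/78  (sign -1)
combine: 4πI² = 429·6/143·1/78 = 3/13
take √, sign -1: I = -0.13551395

-0.135514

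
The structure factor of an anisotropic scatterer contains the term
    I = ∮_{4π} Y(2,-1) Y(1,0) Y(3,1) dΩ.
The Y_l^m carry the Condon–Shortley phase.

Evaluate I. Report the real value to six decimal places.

m-sum 0 ✓  L=6 even ✓  1≤3≤3 ✓
Π(2lᵢ+1) = 5×3×7 = 105
triangle coeff Δ(2,1,3) = 1/105
Σ_t [0,0]: t=0:+1/4 = 1/4
(3j)²=3/35 [(2 1 3; 0 0 0)], sign=-1
Σ_t [0,0]: t=0:+1/6 = 1/6
(3j)²=8/105 [(2 1 3; -1 0 1)], sign=+1
⇒ 4πI² = 24/35
I = (-1)√(24/35/(4π)) = -0.23359668

-0.233597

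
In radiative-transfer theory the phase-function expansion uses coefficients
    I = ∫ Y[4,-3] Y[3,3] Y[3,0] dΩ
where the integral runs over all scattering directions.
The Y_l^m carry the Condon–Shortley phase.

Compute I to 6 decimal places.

Checks pass: Σm=0; 10 even; l₃=3∈[1,7].
(2·4+1)(2·3+1)(2·3+1) = 441
Δ: 4! 4! 2! / 11! → 1/34650
sum: t=1:−1/72 t=2:+1/16 t=3:−1/72 = 5/144
3j²(4 3 3; 0 0 0) = Δ·Π!·Σ² = 2/77  (sign -1)
sum: t=4:+1/288 = 1/288
3j²(4 3 3; -3 3 0) = Δ·Π!·Σ² = 1/22  (sign -1)
combine: 4πI² = 441·2/77·1/22 = 63/121
take √, sign +1: I = 0.20355073

0.203551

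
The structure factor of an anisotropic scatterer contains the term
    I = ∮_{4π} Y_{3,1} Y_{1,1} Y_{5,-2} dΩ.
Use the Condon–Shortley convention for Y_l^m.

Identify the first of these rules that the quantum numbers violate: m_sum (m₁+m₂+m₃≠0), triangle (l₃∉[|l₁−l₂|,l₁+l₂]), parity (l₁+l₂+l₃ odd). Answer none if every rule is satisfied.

m₁+m₂+m₃ = 1 + 1 − 2 = 0  ✓
triangle: |3−1|=2 ≤ l₃=5 ≤ 3+1=4  ✗
parity: l₁+l₂+l₃ = 9 is odd

triangle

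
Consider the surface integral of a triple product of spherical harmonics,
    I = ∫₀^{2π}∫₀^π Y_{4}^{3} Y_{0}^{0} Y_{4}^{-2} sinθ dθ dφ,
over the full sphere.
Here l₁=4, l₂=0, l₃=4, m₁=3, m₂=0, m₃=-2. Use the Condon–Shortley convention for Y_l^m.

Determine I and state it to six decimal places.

0.000000

m-sum = 3 + 0 − 2 = 1 ≠ 0 ⇒ I = 0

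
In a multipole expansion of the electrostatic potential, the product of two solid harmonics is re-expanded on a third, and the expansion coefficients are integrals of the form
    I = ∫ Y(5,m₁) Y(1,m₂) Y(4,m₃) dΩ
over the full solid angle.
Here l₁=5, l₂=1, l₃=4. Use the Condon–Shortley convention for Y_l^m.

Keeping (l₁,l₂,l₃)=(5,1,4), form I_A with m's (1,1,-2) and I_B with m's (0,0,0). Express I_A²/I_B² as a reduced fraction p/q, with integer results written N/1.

6/25

Shared (l₁,l₂,l₃)=(5,1,4): N and (l;000)² cancel in I_A²/I_B².
A: Δ = 2!·8!·0!/11! = 1/495; Racah Σ t=2..2: t=2:+1/2880 = 1/2880; ⇒ 3j(5 1 4; 1 1 -2)² = 2/165, sgn +1
B: Δ = 2!·8!·0!/11! = 1/495; Racah Σ t=1..1: t=1:−1/576 = -1/576; ⇒ 3j(5 1 4; 0 0 0)² = 5/99, sgn -1
I_A²/I_B² = (2/165)/(5/99) = 6/25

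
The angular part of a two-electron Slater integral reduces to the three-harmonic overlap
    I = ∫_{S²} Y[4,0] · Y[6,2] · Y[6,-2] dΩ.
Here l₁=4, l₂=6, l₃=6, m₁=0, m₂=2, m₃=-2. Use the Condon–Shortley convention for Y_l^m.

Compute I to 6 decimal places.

m-sum 0 ✓  L=16 even ✓  2≤6≤10 ✓
Π(2lᵢ+1) = 9×13×13 = 1521
triangle coeff Δ(4,6,6) = 1/15315300
Σ_t [0,4]: t=0:+1/829440 t=1:−1/25920 t=2:+1/9216 t=3:−1/25920 t=4:+1/829440 = 7/207360
(3j)²=28/2431 [(4 6 6; 0 0 0)], sign=+1
Σ_t [0,4]: t=0:+1/23224320 t=1:−1/181440 t=2:+1/23040 t=3:−1/25920 t=4:+1/331776 = 11/4644864
(3j)²=11/55692 [(4 6 6; 0 2 -2)], sign=+1
⇒ 4πI² = 1/289
I = (+1)√(1/289/(4π)) = 0.01659381

0.016594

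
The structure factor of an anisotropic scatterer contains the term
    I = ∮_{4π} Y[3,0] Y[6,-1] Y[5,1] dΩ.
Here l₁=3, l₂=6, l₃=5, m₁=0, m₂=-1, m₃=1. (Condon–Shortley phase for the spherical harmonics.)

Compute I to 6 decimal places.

-0.123080

m-sum 0 ✓  L=14 even ✓  3≤5≤9 ✓
Π(2lᵢ+1) = 7×13×11 = 1001
triangle coeff Δ(3,6,5) = 1/675675
Σ_t [1,3]: t=1:−1/8640 t=2:+1/2304 t=3:−1/8640 = 7/34560
(3j)²=7/429 [(3 6 5; 0 0 0)], sign=-1
Σ_t [1,3]: t=1:−1/6912 t=2:+1/2880 t=3:−1/17280 = 1/6912
(3j)²=5/429 [(3 6 5; 0 -1 1)], sign=+1
⇒ 4πI² = 245/1287
I = (-1)√(245/1287/(4π)) = -0.12308038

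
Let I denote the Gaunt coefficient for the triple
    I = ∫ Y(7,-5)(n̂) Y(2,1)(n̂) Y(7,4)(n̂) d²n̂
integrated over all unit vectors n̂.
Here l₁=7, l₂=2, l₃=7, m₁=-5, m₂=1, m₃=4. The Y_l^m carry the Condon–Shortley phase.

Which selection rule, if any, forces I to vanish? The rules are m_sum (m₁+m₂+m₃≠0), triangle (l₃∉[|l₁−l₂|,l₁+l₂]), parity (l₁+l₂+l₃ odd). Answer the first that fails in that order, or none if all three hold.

none

azimuthal sum: -5 + 1 + 4 = 0  ✓
5 ≤ 7 ≤ 9 (triangle on l)  ✓
L = 7 + 2 + 7 = 16 (even)  ✓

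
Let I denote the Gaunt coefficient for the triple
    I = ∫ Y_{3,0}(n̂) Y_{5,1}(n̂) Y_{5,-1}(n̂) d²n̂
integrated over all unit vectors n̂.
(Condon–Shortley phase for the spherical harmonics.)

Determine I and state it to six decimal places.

Σlᵢ=13 odd — θ-integrand is odd under cosθ→−cosθ; I=0

0.000000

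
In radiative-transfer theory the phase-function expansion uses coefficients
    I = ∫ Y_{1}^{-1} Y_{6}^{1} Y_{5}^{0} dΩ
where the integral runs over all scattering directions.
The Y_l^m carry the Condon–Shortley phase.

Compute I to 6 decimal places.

-0.187239

Rules hold: Σm=0, L=12 even, 5≤5≤7.
N = 3·13·11 = 429
Δ = 2!·0!·10!/13! = 1/858
Racah Σ t=1..1: t=1:−1/14400 = -1/14400
⇒ 3j(1 6 5; 0 0 0)² = 6/143, sgn +1
Racah Σ t=2..2: t=2:+1/28800 = 1/28800
⇒ 3j(1 6 5; -1 1 0)² = 7/286, sgn -1
4πI² = N·(3j₀)²·(3jₘ)² = 63/143
I = -1·√(0.440559/4π) = -0.18723944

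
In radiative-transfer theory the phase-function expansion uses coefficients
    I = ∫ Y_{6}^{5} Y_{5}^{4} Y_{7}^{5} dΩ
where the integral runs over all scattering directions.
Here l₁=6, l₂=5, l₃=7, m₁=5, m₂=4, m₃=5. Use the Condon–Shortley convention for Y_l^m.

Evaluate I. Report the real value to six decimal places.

Σmᵢ = 14 ≠ 0, so the φ-integral vanishes; I = 0

0.000000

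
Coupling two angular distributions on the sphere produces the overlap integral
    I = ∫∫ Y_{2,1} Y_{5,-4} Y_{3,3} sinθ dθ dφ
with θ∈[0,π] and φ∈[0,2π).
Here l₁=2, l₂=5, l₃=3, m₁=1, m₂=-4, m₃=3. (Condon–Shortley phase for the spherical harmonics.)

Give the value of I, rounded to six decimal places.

0.219610

Rules hold: Σm=0, L=10 even, 3≤3≤7.
N = 5·11·7 = 385
Δ = 4!·0!·6!/11! = 1/2310
Racah Σ t=2..2: t=2:+1/144 = 1/144
⇒ 3j(2 5 3; 0 0 0)² = 10/231, sgn -1
Racah Σ t=1..1: t=1:−1/4320 = -1/4320
⇒ 3j(2 5 3; 1 -4 3)² = 2/55, sgn -1
4πI² = N·(3j₀)²·(3jₘ)² = 20/33
I = +1·√(0.606061/4π) = 0.21961050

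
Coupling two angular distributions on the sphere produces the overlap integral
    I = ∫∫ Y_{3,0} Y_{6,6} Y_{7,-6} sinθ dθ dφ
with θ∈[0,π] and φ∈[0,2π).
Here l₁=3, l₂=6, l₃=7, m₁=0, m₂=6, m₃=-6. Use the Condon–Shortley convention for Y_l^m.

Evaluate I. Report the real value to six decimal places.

-0.204043

m-sum 0 ✓  L=16 even ✓  3≤7≤9 ✓
Π(2lᵢ+1) = 7×13×15 = 1365
triangle coeff Δ(3,6,7) = 1/2042040
Σ_t [0,2]: t=0:+1/207360 t=1:−1/57600 t=2:+1/207360 = -1/129600
(3j)²=168/12155 [(3 6 7; 0 0 0)], sign=+1
Σ_t [2,2]: t=2:+1/43545600 = 1/43545600
(3j)²=33/1190 [(3 6 7; 0 6 -6)], sign=-1
⇒ 4πI² = 756/1445
I = (-1)√(756/1445/(4π)) = -0.20404316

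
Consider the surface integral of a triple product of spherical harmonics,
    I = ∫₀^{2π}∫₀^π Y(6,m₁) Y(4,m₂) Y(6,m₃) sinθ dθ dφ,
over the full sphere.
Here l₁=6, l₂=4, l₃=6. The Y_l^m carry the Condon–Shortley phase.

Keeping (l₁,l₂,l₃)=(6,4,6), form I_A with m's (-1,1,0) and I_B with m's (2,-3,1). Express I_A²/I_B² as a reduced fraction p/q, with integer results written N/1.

l's match ⇒ only the (l;m) 3-j factors differ between A and B.
A: triangle coeff Δ(6,4,6) = 1/15315300; Σ_t [1,4]: t=1:−1/207360 t=2:+1/17280 t=3:−1/13824 t=4:+1/103680 = -1/103680; (3j)²=10/7293 [(6 4 6; -1 1 0)], sign=-1
B: triangle coeff Δ(6,4,6) = 1/15315300; Σ_t [0,1]: t=0:+1/82944 t=1:−1/103680 = 1/414720; (3j)²=49/43758 [(6 4 6; 2 -3 1)], sign=-1
I_A²/I_B² = (10/7293)/(49/43758) = 60/49

60/49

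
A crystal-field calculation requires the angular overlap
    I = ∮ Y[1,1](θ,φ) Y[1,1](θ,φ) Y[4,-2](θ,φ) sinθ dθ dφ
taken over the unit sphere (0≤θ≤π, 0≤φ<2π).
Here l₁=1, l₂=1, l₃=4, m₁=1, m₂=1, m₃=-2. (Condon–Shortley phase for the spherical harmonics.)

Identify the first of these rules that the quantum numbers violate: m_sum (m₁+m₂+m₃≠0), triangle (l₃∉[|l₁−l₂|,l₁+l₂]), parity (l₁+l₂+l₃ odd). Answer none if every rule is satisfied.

triangle

m₁+m₂+m₃ = 1 + 1 − 2 = 0  ✓
triangle: |1−1|=0 ≤ l₃=4 ≤ 1+1=2  ✗
parity: l₁+l₂+l₃ = 6 is even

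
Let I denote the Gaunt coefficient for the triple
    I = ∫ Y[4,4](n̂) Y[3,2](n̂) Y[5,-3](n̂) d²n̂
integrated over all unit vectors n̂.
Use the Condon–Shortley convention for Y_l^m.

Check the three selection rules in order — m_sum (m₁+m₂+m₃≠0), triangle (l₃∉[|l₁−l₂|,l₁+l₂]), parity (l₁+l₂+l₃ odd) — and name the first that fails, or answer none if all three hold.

m_sum

Σmᵢ = 3  ✗
l₃∈[|l₁−l₂|,l₁+l₂]=[1,7], have l₃=5
Σlᵢ = 12 ⇒ even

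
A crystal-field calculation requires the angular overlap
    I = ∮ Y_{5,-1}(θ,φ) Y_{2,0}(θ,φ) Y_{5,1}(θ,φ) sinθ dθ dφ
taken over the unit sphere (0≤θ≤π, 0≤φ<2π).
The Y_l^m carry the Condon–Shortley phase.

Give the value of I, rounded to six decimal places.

Checks pass: Σm=0; 12 even; l₃=5∈[3,7].
(2·5+1)(2·2+1)(2·5+1) = 605
Δ: 2! 8! 2! / 13! → 1/38610
sum: t=0:+1/2880 t=1:−1/576 t=2:+1/2880 = -1/960
3j²(5 2 5; 0 0 0) = Δ·Π!·Σ² = 10/429  (sign +1)
sum: t=0:+1/5760 t=1:−1/720 t=2:+1/2304 = -1/1280
3j²(5 2 5; -1 0 1) = Δ·Π!·Σ² = 27/1430  (sign -1)
combine: 4πI² = 605·10/429·27/1430 = 45/169
take √, sign -1: I = -0.14556534

-0.145565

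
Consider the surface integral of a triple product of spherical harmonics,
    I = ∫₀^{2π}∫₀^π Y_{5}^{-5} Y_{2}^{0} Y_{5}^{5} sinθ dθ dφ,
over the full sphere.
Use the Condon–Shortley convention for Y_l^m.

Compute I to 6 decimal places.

Rules hold: Σm=0, L=12 even, 3≤5≤7.
N = 11·5·11 = 605
Δ = 2!·8!·2!/13! = 1/38610
Racah Σ t=0..2: t=0:+1/2880 t=1:−1/576 t=2:+1/2880 = -1/960
⇒ 3j(5 2 5; 0 0 0)² = 10/429, sgn +1
Racah Σ t=2..2: t=2:+1/161280 = 1/161280
⇒ 3j(5 2 5; -5 0 5)² = 15/286, sgn +1
4πI² = N·(3j₀)²·(3jₘ)² = 125/169
I = +1·√(0.739645/4π) = 0.24260890

0.242609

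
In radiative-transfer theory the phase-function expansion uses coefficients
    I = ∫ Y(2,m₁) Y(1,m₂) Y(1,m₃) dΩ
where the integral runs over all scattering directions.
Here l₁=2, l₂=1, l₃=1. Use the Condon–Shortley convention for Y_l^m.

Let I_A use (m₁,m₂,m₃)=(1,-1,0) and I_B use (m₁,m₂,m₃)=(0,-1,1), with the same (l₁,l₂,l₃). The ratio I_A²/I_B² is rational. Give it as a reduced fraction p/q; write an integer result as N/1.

3/1

l's match ⇒ only the (l;m) 3-j factors differ between A and B.
A: triangle coeff Δ(2,1,1) = 1/30; Σ_t [0,0]: t=0:+1/2 = 1/2; (3j)²=1/10 [(2 1 1; 1 -1 0)], sign=-1
B: triangle coeff Δ(2,1,1) = 1/30; Σ_t [0,0]: t=0:+1/4 = 1/4; (3j)²=1/30 [(2 1 1; 0 -1 1)], sign=+1
I_A²/I_B² = (1/10)/(1/30) = 3/1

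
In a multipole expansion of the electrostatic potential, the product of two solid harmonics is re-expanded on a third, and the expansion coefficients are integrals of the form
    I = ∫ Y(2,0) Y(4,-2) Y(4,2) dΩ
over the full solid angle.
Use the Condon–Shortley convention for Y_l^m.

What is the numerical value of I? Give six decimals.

Checks pass: Σm=0; 10 even; l₃=4∈[2,6].
(2·2+1)(2·4+1)(2·4+1) = 405
Δ: 2! 2! 6! / 11! → 1/13860
sum: t=0:+1/192 t=1:−1/36 t=2:+1/192 = -5/288
3j²(2 4 4; 0 0 0) = Δ·Π!·Σ² = 20/693  (sign -1)
sum: t=0:+1/192 t=1:−1/120 t=2:+1/2880 = -1/360
3j²(2 4 4; 0 -2 2) = Δ·Π!·Σ² = 16/3465  (sign -1)
combine: 4πI² = 405·20/693·16/3465 = 320/5929
take √, sign +1: I = 0.06553591

0.065536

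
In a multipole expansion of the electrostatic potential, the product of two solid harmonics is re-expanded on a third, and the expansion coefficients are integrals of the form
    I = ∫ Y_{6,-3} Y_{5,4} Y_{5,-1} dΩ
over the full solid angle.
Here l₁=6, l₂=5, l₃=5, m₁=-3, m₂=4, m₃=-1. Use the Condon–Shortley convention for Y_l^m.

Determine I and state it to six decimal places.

m-sum 0 ✓  L=16 even ✓  1≤5≤11 ✓
Π(2lᵢ+1) = 13×11×11 = 1573
triangle coeff Δ(6,5,5) = 1/28588560
Σ_t [1,5]: t=1:−1/345600 t=2:+1/13824 t=3:−1/5184 t=4:+1/13824 t=5:−1/345600 = -7/129600
(3j)²=80/7293 [(6 5 5; 0 0 0)], sign=+1
Σ_t [5,6]: t=5:−1/138240 t=6:+1/155520 = -1/1244160
(3j)²=3/9724 [(6 5 5; -3 4 -1)], sign=-1
⇒ 4πI² = 20/3757
I = (-1)√(20/3757/(4π)) = -0.02058209

-0.020582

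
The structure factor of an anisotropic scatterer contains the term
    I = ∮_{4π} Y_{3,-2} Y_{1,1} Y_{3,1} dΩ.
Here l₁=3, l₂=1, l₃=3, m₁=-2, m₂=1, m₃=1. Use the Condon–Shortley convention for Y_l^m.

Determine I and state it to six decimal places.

L=7 odd ⇒ parity kills the (l;000) factor ⇒ I = 0

0.000000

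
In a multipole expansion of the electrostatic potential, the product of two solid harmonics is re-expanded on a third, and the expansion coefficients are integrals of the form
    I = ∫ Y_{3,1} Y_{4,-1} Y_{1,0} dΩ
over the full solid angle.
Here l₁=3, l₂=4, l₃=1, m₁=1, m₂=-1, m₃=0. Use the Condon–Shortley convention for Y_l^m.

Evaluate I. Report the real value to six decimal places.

m-sum 0 ✓  L=8 even ✓  1≤1≤7 ✓
Π(2lᵢ+1) = 7×9×3 = 189
triangle coeff Δ(3,4,1) = 1/252
Σ_t [3,3]: t=3:−1/36 = -1/36
(3j)²=4/63 [(3 4 1; 0 0 0)], sign=+1
Σ_t [2,2]: t=2:+1/48 = 1/48
(3j)²=5/84 [(3 4 1; 1 -1 0)], sign=-1
⇒ 4πI² = 5/7
I = (-1)√(5/7/(4π)) = -0.23841361

-0.238414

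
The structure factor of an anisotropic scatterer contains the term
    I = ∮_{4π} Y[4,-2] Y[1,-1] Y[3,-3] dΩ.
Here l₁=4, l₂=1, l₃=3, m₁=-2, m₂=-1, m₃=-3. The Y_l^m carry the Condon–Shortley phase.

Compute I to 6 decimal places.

Σmᵢ = -6 ≠ 0, so the φ-integral vanishes; I = 0

0.000000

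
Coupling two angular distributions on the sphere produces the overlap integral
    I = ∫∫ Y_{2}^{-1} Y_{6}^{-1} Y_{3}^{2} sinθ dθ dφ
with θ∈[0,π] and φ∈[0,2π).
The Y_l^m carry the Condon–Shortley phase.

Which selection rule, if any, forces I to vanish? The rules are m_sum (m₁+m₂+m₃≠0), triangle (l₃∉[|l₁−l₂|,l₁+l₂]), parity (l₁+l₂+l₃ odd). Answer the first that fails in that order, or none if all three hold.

triangle

m₁+m₂+m₃ = -1 − 1 + 2 = 0  ✓
triangle: |2−6|=4 ≤ l₃=3 ≤ 2+6=8  ✗
parity: l₁+l₂+l₃ = 11 is odd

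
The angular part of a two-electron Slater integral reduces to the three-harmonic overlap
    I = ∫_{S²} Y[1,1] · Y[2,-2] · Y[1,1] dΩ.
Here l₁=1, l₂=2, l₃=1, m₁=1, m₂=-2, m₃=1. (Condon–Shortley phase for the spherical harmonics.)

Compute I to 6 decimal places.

0.309019

Checks pass: Σm=0; 4 even; l₃=1∈[1,3].
(2·1+1)(2·2+1)(2·1+1) = 45
Δ: 2! 0! 2! / 5! → 1/30
sum: t=1:−1/1 = -1/1
3j²(1 2 1; 0 0 0) = Δ·Π!·Σ² = 2/15  (sign +1)
sum: t=0:+1/4 = 1/4
3j²(1 2 1; 1 -2 1) = Δ·Π!·Σ² = 1/5  (sign +1)
combine: 4πI² = 45·2/15·1/5 = 6/5
take √, sign +1: I = 0.30901936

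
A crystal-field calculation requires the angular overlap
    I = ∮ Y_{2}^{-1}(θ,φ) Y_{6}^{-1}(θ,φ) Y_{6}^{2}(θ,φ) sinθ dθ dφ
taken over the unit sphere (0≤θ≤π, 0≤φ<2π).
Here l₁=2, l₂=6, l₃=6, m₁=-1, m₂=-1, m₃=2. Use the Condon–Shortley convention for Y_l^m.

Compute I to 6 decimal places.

0.088837

Rules hold: Σm=0, L=14 even, 4≤6≤8.
N = 5·13·13 = 845
Δ = 2!·2!·10!/15! = 1/90090
Racah Σ t=0..2: t=0:+1/69120 t=1:−1/14400 t=2:+1/69120 = -7/172800
⇒ 3j(2 6 6; 0 0 0)² = 14/715, sgn -1
Racah Σ t=1..2: t=1:−1/34560 t=2:+1/60480 = -1/80640
⇒ 3j(2 6 6; -1 -1 2)² = 6/1001, sgn -1
4πI² = N·(3j₀)²·(3jₘ)² = 12/121
I = +1·√(0.0991736/4π) = 0.08883682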